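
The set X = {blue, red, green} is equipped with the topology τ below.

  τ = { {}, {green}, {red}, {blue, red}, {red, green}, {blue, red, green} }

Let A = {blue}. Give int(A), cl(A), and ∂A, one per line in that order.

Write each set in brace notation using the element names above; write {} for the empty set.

opens ⊆ A: {}; union → int = {}
complement {red, green}; its interior {red, green}; cl(A) = X∖{red, green} = {blue}
boundary = {blue} ∖ {} = {blue}

int(A) = {}
cl(A)  = {blue}
∂A     = {blue}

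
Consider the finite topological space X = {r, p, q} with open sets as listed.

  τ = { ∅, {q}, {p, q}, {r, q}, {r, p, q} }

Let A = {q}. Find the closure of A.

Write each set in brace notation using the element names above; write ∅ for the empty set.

cl via duality: int({r, p}) = ∅, so X∖∅ = {r, p, q}

{r, p, q}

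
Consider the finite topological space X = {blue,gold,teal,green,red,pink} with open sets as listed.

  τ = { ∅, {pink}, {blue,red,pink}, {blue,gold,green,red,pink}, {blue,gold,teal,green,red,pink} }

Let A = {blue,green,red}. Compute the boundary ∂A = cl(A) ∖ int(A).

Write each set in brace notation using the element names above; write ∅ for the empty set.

{blue,gold,teal,green,red}

open subsets of A: ∅; so int(A) = ∅
closure: X∖int(X∖A) = X∖{pink} = {blue,gold,teal,green,red}
∂A = {blue,gold,teal,green,red} minus ∅ = {blue,gold,teal,green,red}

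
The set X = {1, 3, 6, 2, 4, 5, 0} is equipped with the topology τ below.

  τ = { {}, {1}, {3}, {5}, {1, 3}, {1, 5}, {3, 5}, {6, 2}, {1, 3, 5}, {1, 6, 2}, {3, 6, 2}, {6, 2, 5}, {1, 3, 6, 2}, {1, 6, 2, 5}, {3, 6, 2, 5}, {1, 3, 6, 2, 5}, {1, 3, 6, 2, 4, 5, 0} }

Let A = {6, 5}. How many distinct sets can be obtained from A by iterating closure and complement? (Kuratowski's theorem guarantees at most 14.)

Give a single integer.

10

complement {1, 3, 2, 4, 0}; its interior {1, 3}; cl(A) = X∖{1, 3} = {6, 2, 4, 5, 0}
With k = closure, c = complement:
  1. A     = {6, 5}
  2. kA    = {6, 2, 4, 5, 0}
  3. cA    = {1, 3, 2, 4, 0}
  4. ckA   = {1, 3}
  5. kcA   = {1, 3, 6, 2, 4, 0}
  6. kckA  = {1, 3, 4, 0}
  7. ckcA  = {5}
  8. ckckA = {6, 2, 5}
  9. kckcA = {4, 5, 0}
  10. ckckcA = {1, 3, 6, 2}
k, c of each give nothing new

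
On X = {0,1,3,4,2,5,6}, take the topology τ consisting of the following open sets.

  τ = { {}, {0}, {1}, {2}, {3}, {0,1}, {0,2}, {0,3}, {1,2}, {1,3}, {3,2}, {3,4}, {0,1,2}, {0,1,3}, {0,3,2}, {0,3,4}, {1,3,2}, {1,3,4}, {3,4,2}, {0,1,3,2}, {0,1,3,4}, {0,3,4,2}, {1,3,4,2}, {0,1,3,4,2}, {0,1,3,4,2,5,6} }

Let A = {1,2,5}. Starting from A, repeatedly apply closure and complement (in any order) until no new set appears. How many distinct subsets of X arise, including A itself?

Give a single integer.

closure: X∖int(X∖A) = X∖{0,3,4} = {1,2,5,6}
Let k=closure and c=complement:
  1. A     = {1,2,5}
  2. kA    = {1,2,5,6}
  3. cA    = {0,3,4,6}
  4. ckA   = {0,3,4}
  5. kcA   = {0,3,4,5,6}
  6. ckcA  = {1,2}
— saturated at 6

6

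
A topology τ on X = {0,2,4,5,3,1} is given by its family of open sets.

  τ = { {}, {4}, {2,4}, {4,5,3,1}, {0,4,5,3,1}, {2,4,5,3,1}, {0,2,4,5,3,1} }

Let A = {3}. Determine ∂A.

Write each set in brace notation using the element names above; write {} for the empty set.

opens ⊆ A: {}; union → int = {}
complement {0,2,4,5,1}; its interior {2,4}; cl(A) = X∖{2,4} = {0,5,3,1}
boundary = {0,5,3,1} ∖ {} = {0,5,3,1}

{0,5,3,1}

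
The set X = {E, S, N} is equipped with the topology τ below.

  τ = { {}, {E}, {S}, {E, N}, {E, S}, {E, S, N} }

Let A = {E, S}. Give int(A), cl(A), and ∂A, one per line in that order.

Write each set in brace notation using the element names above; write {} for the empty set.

open subsets of A: {}, {E}, {S}, {E, S}; so int(A) = {E, S}
closure: X∖int(X∖A) = X∖{} = {E, S, N}
∂A = {E, S, N} minus {E, S} = {N}

int(A) = {E, S}
cl(A)  = {E, S, N}
∂A     = {N}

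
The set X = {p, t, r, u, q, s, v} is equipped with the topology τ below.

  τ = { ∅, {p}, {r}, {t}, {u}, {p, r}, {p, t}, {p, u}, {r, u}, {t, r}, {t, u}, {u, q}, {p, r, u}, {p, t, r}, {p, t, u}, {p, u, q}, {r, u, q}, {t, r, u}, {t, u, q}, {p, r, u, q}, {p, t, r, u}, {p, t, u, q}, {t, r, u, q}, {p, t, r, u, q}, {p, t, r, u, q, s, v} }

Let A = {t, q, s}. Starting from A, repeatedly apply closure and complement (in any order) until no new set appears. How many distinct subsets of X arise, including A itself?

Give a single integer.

complement {p, r, u, v}; its interior {p, r, u}; cl(A) = X∖{p, r, u} = {t, q, s, v}
With k = closure, c = complement:
  1. A     = {t, q, s}
  2. kA    = {t, q, s, v}
  3. cA    = {p, r, u, v}
  4. ckA   = {p, r, u}
  5. kcA   = {p, r, u, q, s, v}
  6. ckcA  = {t}
  7. kckcA = {t, s, v}
  8. ckckcA = {p, r, u, q}
k, c of each give nothing new

8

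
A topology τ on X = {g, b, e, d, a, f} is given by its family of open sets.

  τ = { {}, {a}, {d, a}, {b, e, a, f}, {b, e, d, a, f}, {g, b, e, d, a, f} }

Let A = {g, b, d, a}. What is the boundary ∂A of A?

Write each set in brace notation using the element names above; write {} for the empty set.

{g, b, e, f}

open subsets of A: {}, {a}, {d, a}; so int(A) = {d, a}
closure: X∖int(X∖A) = X∖{} = {g, b, e, d, a, f}
∂A = {g, b, e, d, a, f} minus {d, a} = {g, b, e, f}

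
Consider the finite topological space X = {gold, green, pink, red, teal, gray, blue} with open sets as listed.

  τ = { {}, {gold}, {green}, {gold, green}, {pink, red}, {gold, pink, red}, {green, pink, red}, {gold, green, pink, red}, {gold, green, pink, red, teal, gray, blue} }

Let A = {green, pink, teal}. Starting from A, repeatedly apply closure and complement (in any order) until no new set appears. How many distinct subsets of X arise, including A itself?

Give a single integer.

10

X∖A={gold, red, gray, blue}, int(X∖A)={gold}, hence cl(A)={green, pink, red, teal, gray, blue}
Orbit (k=closure, c=complement):
  1. A     = {green, pink, teal}
  2. kA    = {green, pink, red, teal, gray, blue}
  3. cA    = {gold, red, gray, blue}
  4. ckA   = {gold}
  5. kcA   = {gold, pink, red, teal, gray, blue}
  6. kckA  = {gold, teal, gray, blue}
  7. ckcA  = {green}
  8. ckckA = {green, pink, red}
  9. kckcA = {green, teal, gray, blue}
  10. ckckcA = {gold, pink, red}
(closed under both — stop)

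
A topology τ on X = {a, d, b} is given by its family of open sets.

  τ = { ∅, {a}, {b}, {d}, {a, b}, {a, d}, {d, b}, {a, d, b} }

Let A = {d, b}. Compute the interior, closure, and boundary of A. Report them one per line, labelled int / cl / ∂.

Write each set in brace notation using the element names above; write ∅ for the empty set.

int(A) = {d, b}
cl(A)  = {d, b}
∂A     = ∅

open subsets of A: ∅, {b}, {d}, {d, b}; so int(A) = {d, b}
closure: X∖int(X∖A) = X∖{a} = {d, b}
∂A = {d, b} minus {d, b} = ∅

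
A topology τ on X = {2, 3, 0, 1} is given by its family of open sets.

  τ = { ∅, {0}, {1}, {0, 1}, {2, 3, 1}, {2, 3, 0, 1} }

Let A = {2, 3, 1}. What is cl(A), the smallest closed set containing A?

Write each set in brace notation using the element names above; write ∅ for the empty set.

cl via duality: int({0}) = {0}, so X∖{0} = {2, 3, 1}

{2, 3, 1}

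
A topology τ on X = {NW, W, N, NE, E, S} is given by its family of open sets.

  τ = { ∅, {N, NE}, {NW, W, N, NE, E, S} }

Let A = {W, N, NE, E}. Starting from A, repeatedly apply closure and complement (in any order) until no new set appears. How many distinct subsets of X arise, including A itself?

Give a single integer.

6

complement {NW, S}; its interior ∅; cl(A) = X∖∅ = {NW, W, N, NE, E, S}
With k = closure, c = complement:
  1. A     = {W, N, NE, E}
  2. kA    = {NW, W, N, NE, E, S}
  3. cA    = {NW, S}
  4. ckA   = ∅
  5. kcA   = {NW, W, E, S}
  6. ckcA  = {N, NE}
k, c of each give nothing new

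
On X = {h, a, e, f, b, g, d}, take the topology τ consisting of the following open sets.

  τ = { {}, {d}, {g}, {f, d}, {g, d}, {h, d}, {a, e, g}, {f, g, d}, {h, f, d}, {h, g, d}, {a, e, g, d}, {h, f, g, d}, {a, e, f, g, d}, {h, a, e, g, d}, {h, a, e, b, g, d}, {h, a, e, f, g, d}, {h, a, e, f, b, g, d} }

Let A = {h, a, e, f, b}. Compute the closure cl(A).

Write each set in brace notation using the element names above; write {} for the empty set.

closure: X∖int(X∖A) = X∖{g, d} = {h, a, e, f, b}

{h, a, e, f, b}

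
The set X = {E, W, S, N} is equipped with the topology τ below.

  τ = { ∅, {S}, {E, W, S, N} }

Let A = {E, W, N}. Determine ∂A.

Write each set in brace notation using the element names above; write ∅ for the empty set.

U open, U⊆A: ∅. int(A) = ⋃ = ∅
X∖A={S}, int(X∖A)={S}, hence cl(A)={E, W, N}
∂A: remove int from cl → {E, W, N}

{E, W, N}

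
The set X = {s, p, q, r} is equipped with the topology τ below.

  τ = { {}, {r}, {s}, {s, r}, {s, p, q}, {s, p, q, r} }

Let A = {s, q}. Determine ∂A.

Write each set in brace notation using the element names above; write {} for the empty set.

{p, q}

interior: largest open inside A is {s} (from {}, {s})
cl via duality: int({p, r}) = {r}, so X∖{r} = {s, p, q}
cl∖int = {p, q}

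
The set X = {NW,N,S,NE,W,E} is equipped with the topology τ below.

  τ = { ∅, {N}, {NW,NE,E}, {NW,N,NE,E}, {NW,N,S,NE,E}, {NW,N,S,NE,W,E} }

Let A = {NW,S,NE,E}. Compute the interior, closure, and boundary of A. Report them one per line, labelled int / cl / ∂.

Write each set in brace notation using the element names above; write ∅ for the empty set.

U open, U⊆A: ∅, {NW,NE,E}. int(A) = ⋃ = {NW,NE,E}
X∖A={N,W}, int(X∖A)={N}, hence cl(A)={NW,S,NE,W,E}
∂A: remove int from cl → {S,W}

int(A) = {NW,NE,E}
cl(A)  = {NW,S,NE,W,E}
∂A     = {S,W}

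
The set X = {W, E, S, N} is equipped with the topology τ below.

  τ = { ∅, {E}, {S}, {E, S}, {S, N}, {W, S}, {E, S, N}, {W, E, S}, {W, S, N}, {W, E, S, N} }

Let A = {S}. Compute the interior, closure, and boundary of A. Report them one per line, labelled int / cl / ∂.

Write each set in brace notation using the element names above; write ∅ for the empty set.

int(A) = {S}
cl(A)  = {W, S, N}
∂A     = {W, N}

interior: largest open inside A is {S} (from ∅, {S})
cl via duality: int({W, E, N}) = {E}, so X∖{E} = {W, S, N}
cl∖int = {W, N}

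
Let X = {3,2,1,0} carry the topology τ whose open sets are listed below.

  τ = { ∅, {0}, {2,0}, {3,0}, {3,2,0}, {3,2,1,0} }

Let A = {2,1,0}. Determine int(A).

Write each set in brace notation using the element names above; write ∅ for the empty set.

{2,0}

opens ⊆ A: ∅, {0}, {2,0}; union → int = {2,0}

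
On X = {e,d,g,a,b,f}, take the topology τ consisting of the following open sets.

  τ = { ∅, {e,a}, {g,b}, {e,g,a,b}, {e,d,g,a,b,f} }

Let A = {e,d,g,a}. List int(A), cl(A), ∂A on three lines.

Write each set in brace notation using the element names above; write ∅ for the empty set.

U open, U⊆A: ∅, {e,a}. int(A) = ⋃ = {e,a}
X∖A={b,f}, int(X∖A)=∅, hence cl(A)={e,d,g,a,b,f}
∂A: remove int from cl → {d,g,b,f}

int(A) = {e,a}
cl(A)  = {e,d,g,a,b,f}
∂A     = {d,g,b,f}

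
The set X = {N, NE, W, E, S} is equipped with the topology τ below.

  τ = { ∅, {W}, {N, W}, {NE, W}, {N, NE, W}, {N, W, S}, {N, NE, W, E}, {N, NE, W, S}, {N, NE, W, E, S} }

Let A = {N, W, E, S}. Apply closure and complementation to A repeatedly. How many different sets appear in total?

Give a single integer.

X∖A={NE}, int(X∖A)=∅, hence cl(A)={N, NE, W, E, S}
Orbit (k=closure, c=complement):
  1. A     = {N, W, E, S}
  2. kA    = {N, NE, W, E, S}
  3. cA    = {NE}
  4. ckA   = ∅
  5. kcA   = {NE, E}
  6. ckcA  = {N, W, S}
(closed under both — stop)

6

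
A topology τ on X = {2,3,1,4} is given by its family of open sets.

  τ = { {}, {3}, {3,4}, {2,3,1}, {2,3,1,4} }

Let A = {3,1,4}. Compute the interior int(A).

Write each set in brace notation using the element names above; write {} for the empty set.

{3,4}

open subsets of A: {}, {3}, {3,4}; so int(A) = {3,4}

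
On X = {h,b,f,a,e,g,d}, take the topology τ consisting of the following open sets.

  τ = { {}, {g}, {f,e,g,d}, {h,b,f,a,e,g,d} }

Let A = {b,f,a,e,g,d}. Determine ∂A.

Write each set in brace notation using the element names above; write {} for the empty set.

{h,b,a}

open subsets of A: {}, {g}, {f,e,g,d}; so int(A) = {f,e,g,d}
closure: X∖int(X∖A) = X∖{} = {h,b,f,a,e,g,d}
∂A = {h,b,f,a,e,g,d} minus {f,e,g,d} = {h,b,a}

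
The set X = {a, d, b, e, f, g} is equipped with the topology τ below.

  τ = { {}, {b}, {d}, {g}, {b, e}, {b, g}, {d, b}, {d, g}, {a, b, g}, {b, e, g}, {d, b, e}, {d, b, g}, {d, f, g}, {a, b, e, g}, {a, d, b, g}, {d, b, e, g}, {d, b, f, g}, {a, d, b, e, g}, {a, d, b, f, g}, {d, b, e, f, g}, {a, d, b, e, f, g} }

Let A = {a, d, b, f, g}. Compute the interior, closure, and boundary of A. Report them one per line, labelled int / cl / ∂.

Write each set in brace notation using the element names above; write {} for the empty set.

interior: largest open inside A is {a, d, b, f, g} (from {}, {b}, {g}, {d}, {d, g}, {d, b}, {b, g}, {d, f, g}, {a, b, g}, {d, b, g}, {a, d, b, g}, {d, b, f, g}, {a, d, b, f, g})
cl via duality: int({e}) = {}, so X∖{} = {a, d, b, e, f, g}
cl∖int = {e}

int(A) = {a, d, b, f, g}
cl(A)  = {a, d, b, e, f, g}
∂A     = {e}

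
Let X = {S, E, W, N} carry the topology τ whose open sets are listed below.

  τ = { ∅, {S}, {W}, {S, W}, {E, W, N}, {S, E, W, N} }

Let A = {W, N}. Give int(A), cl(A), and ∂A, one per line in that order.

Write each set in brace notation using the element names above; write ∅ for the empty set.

int(A) = {W}
cl(A)  = {E, W, N}
∂A     = {E, N}

U open, U⊆A: ∅, {W}. int(A) = ⋃ = {W}
X∖A={S, E}, int(X∖A)={S}, hence cl(A)={E, W, N}
∂A: remove int from cl → {E, N}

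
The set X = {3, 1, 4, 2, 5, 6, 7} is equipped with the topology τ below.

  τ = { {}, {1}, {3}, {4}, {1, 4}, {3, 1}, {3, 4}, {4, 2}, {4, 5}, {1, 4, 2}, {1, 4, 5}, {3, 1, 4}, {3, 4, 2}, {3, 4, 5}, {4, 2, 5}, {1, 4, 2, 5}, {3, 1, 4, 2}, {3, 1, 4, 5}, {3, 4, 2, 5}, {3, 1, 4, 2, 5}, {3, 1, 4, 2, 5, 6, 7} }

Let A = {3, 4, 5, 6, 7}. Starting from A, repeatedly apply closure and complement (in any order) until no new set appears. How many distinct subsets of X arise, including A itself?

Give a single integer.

8

complement {1, 2}; its interior {1}; cl(A) = X∖{1} = {3, 4, 2, 5, 6, 7}
With k = closure, c = complement:
  1. A     = {3, 4, 5, 6, 7}
  2. kA    = {3, 4, 2, 5, 6, 7}
  3. cA    = {1, 2}
  4. ckA   = {1}
  5. kcA   = {1, 2, 6, 7}
  6. kckA  = {1, 6, 7}
  7. ckcA  = {3, 4, 5}
  8. ckckA = {3, 4, 2, 5}
k, c of each give nothing new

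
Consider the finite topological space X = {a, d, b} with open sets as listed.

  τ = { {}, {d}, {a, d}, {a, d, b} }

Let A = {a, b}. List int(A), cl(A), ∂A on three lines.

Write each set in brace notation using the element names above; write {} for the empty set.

int(A) = {}
cl(A)  = {a, b}
∂A     = {a, b}

open subsets of A: {}; so int(A) = {}
closure: X∖int(X∖A) = X∖{d} = {a, b}
∂A = {a, b} minus {} = {a, b}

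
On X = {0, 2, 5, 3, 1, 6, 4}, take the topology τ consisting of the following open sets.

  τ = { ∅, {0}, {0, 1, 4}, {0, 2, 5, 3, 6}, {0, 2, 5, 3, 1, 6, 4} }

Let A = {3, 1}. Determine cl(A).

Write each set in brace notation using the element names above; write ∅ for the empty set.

complement {0, 2, 5, 6, 4}; its interior {0}; cl(A) = X∖{0} = {2, 5, 3, 1, 6, 4}

{2, 5, 3, 1, 6, 4}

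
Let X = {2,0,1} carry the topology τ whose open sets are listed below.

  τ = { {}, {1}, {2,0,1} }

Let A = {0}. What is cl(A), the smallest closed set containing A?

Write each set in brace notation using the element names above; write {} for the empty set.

closure: X∖int(X∖A) = X∖{1} = {2,0}

{2,0}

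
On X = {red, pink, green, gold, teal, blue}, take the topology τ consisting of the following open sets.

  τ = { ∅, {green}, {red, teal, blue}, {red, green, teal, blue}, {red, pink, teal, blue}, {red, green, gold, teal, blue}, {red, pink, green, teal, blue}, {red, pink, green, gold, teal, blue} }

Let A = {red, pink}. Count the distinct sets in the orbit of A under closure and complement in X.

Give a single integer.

complement {green, gold, teal, blue}; its interior {green}; cl(A) = X∖{green} = {red, pink, gold, teal, blue}
With k = closure, c = complement:
  1. A     = {red, pink}
  2. kA    = {red, pink, gold, teal, blue}
  3. cA    = {green, gold, teal, blue}
  4. ckA   = {green}
  5. kcA   = {red, pink, green, gold, teal, blue}
  6. kckA  = {green, gold}
  7. ckcA  = ∅
  8. ckckA = {red, pink, teal, blue}
k, c of each give nothing new

8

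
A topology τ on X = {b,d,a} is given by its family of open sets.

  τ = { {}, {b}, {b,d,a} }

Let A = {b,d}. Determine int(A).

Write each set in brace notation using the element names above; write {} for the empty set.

{b}

opens ⊆ A: {}, {b}; union → int = {b}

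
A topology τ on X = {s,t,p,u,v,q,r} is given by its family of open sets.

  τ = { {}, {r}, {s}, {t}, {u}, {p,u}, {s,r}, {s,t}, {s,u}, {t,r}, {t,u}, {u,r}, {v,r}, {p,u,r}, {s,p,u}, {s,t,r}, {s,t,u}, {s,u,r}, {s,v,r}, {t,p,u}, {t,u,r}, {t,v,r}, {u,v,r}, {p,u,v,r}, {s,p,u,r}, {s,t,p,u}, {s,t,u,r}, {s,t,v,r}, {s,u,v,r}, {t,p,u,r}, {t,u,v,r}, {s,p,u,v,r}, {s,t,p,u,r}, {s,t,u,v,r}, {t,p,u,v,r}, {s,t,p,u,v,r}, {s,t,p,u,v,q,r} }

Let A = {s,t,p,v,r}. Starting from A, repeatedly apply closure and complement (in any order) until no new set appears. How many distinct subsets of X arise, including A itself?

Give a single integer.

X∖A={u,q}, int(X∖A)={u}, hence cl(A)={s,t,p,v,q,r}
Orbit (k=closure, c=complement):
  1. A     = {s,t,p,v,r}
  2. kA    = {s,t,p,v,q,r}
  3. cA    = {u,q}
  4. ckA   = {u}
  5. kcA   = {p,u,q}
  6. ckcA  = {s,t,v,r}
  7. kckcA = {s,t,v,q,r}
  8. ckckcA = {p,u}
(closed under both — stop)

8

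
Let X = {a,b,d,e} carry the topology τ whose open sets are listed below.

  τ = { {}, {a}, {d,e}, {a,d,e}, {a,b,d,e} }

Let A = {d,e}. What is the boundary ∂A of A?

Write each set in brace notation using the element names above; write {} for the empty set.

{b}

U open, U⊆A: {}, {d,e}. int(A) = ⋃ = {d,e}
X∖A={a,b}, int(X∖A)={a}, hence cl(A)={b,d,e}
∂A: remove int from cl → {b}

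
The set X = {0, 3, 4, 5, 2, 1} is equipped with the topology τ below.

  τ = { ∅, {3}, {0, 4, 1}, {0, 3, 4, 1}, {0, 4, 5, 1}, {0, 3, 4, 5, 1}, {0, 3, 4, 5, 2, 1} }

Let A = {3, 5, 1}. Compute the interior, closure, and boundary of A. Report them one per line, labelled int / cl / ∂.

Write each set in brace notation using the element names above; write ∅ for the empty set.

int(A) = {3}
cl(A)  = {0, 3, 4, 5, 2, 1}
∂A     = {0, 4, 5, 2, 1}

interior: largest open inside A is {3} (from ∅, {3})
cl via duality: int({0, 4, 2}) = ∅, so X∖∅ = {0, 3, 4, 5, 2, 1}
cl∖int = {0, 4, 5, 2, 1}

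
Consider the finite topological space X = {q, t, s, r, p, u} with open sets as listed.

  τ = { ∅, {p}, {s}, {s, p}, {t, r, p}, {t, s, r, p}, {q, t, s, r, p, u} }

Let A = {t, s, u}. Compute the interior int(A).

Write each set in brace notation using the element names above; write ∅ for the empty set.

{s}

interior: largest open inside A is {s} (from ∅, {s})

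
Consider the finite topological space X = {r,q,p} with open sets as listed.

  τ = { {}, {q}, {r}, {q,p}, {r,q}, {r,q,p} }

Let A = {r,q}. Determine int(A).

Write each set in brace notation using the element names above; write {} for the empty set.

interior: largest open inside A is {r,q} (from {}, {q}, {r}, {r,q})

{r,q}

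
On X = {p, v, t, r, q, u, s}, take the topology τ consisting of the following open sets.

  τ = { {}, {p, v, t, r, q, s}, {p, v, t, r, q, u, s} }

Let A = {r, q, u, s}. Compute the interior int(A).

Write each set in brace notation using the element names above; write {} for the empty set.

open subsets of A: {}; so int(A) = {}

{}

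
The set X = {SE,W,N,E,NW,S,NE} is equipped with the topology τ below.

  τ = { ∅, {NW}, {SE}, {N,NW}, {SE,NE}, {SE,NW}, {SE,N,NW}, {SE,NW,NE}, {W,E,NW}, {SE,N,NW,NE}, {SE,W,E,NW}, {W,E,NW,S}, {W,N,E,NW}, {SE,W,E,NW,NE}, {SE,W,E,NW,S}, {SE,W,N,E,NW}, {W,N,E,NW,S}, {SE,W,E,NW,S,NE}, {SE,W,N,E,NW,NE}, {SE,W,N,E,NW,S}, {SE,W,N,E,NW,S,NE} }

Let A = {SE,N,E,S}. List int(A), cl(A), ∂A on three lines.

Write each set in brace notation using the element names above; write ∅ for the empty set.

int(A) = {SE}
cl(A)  = {SE,W,N,E,S,NE}
∂A     = {W,N,E,S,NE}

open subsets of A: ∅, {SE}; so int(A) = {SE}
closure: X∖int(X∖A) = X∖{NW} = {SE,W,N,E,S,NE}
∂A = {SE,W,N,E,S,NE} minus {SE} = {W,N,E,S,NE}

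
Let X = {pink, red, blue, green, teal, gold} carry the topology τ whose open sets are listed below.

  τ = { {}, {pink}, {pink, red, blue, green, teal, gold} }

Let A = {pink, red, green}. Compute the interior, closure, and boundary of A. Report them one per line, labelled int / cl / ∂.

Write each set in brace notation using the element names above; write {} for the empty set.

int(A) = {pink}
cl(A)  = {pink, red, blue, green, teal, gold}
∂A     = {red, blue, green, teal, gold}

opens ⊆ A: {}, {pink}; union → int = {pink}
complement {blue, teal, gold}; its interior {}; cl(A) = X∖{} = {pink, red, blue, green, teal, gold}
boundary = {pink, red, blue, green, teal, gold} ∖ {pink} = {red, blue, green, teal, gold}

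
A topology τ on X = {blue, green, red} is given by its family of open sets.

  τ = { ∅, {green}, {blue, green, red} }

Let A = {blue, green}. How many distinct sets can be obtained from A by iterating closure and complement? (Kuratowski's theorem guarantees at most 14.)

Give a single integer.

closure: X∖int(X∖A) = X∖∅ = {blue, green, red}
Let k=closure and c=complement:
  1. A     = {blue, green}
  2. kA    = {blue, green, red}
  3. cA    = {red}
  4. ckA   = ∅
  5. kcA   = {blue, red}
  6. ckcA  = {green}
— saturated at 6

6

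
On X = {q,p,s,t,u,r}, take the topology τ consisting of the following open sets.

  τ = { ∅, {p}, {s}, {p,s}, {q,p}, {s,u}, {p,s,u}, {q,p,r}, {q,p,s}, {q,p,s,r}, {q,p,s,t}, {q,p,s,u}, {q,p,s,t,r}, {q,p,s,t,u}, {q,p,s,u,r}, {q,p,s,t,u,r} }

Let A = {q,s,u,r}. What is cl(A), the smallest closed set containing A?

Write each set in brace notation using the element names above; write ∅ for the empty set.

complement {p,t}; its interior {p}; cl(A) = X∖{p} = {q,s,t,u,r}

{q,s,t,u,r}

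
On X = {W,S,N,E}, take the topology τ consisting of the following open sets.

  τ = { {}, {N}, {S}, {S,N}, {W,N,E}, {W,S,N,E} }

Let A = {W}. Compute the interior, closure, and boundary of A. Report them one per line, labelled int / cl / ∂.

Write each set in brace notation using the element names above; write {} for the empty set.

int(A) = {}
cl(A)  = {W,E}
∂A     = {W,E}

open subsets of A: {}; so int(A) = {}
closure: X∖int(X∖A) = X∖{S,N} = {W,E}
∂A = {W,E} minus {} = {W,E}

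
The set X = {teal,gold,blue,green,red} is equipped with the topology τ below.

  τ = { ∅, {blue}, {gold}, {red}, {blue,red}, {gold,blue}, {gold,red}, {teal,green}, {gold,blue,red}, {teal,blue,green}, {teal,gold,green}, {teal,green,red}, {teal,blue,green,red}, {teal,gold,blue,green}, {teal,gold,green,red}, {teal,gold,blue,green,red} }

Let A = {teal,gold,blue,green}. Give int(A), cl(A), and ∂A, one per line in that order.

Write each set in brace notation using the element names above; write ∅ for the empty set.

int(A) = {teal,gold,blue,green}
cl(A)  = {teal,gold,blue,green}
∂A     = ∅

open subsets of A: ∅, {gold}, {blue}, {gold,blue}, {teal,green}, {teal,blue,green}, {teal,gold,green}, {teal,gold,blue,green}; so int(A) = {teal,gold,blue,green}
closure: X∖int(X∖A) = X∖{red} = {teal,gold,blue,green}
∂A = {teal,gold,blue,green} minus {teal,gold,blue,green} = ∅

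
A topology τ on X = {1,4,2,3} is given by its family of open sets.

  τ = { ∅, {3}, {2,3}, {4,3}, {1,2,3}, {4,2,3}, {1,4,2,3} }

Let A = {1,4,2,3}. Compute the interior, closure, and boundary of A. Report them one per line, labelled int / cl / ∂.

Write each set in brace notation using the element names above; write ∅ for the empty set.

int(A) = {1,4,2,3}
cl(A)  = {1,4,2,3}
∂A     = ∅

U open, U⊆A: ∅, {3}, {4,3}, {2,3}, {1,2,3}, {4,2,3}, {1,4,2,3}. int(A) = ⋃ = {1,4,2,3}
X∖A=∅, int(X∖A)=∅, hence cl(A)={1,4,2,3}
∂A: remove int from cl → ∅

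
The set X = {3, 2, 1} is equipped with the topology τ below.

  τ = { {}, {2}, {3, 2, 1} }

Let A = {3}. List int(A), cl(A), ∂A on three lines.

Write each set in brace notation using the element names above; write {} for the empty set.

int(A) = {}
cl(A)  = {3, 1}
∂A     = {3, 1}

interior: largest open inside A is {} (from {})
cl via duality: int({2, 1}) = {2}, so X∖{2} = {3, 1}
cl∖int = {3, 1}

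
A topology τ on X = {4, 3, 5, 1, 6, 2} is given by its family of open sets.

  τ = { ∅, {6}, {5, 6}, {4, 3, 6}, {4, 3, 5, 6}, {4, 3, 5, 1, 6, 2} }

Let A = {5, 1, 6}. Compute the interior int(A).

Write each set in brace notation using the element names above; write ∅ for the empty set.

{5, 6}

U open, U⊆A: ∅, {6}, {5, 6}. int(A) = ⋃ = {5, 6}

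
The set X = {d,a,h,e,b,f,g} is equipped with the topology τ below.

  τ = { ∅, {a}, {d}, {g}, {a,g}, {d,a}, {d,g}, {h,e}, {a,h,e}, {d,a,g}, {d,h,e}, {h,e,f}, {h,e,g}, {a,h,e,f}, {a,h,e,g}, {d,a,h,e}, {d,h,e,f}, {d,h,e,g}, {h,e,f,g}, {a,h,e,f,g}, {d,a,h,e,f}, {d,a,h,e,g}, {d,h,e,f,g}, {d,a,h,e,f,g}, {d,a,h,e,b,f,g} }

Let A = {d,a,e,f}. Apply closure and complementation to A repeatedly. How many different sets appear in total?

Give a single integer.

closure: X∖int(X∖A) = X∖{g} = {d,a,h,e,b,f}
Let k=closure and c=complement:
  1. A     = {d,a,e,f}
  2. kA    = {d,a,h,e,b,f}
  3. cA    = {h,b,g}
  4. ckA   = {g}
  5. kcA   = {h,e,b,f,g}
  6. kckA  = {b,g}
  7. ckcA  = {d,a}
  8. ckckA = {d,a,h,e,f}
  9. kckcA = {d,a,b}
  10. ckckcA = {h,e,f,g}
— saturated at 10

10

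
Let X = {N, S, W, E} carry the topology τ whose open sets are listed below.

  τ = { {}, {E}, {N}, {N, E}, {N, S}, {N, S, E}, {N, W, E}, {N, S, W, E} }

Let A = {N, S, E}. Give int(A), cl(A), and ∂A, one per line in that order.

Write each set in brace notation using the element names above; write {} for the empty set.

int(A) = {N, S, E}
cl(A)  = {N, S, W, E}
∂A     = {W}

interior: largest open inside A is {N, S, E} (from {}, {N}, {E}, {N, S}, {N, E}, {N, S, E})
cl via duality: int({W}) = {}, so X∖{} = {N, S, W, E}
cl∖int = {W}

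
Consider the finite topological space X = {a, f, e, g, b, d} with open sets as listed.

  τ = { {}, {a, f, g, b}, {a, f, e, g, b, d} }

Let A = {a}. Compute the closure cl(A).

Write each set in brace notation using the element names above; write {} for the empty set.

{a, f, e, g, b, d}

X∖A={f, e, g, b, d}, int(X∖A)={}, hence cl(A)={a, f, e, g, b, d}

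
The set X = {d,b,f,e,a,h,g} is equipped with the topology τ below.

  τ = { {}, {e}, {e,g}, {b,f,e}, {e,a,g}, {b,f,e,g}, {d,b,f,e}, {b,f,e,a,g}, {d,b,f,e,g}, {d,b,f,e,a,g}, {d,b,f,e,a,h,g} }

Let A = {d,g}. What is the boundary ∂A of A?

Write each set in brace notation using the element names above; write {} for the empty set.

interior: largest open inside A is {} (from {})
cl via duality: int({b,f,e,a,h}) = {b,f,e}, so X∖{b,f,e} = {d,a,h,g}
cl∖int = {d,a,h,g}

{d,a,h,g}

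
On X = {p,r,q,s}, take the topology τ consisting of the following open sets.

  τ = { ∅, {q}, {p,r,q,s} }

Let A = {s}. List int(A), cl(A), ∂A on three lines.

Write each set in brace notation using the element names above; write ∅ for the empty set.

interior: largest open inside A is ∅ (from ∅)
cl via duality: int({p,r,q}) = {q}, so X∖{q} = {p,r,s}
cl∖int = {p,r,s}

int(A) = ∅
cl(A)  = {p,r,s}
∂A     = {p,r,s}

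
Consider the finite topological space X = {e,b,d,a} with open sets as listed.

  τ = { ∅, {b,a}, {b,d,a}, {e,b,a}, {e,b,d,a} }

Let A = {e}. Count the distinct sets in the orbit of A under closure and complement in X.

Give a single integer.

4

closure: X∖int(X∖A) = X∖{b,d,a} = {e}
Let k=closure and c=complement:
  1. A     = {e}
  2. cA    = {b,d,a}
  3. kcA   = {e,b,d,a}
  4. ckcA  = ∅
— saturated at 4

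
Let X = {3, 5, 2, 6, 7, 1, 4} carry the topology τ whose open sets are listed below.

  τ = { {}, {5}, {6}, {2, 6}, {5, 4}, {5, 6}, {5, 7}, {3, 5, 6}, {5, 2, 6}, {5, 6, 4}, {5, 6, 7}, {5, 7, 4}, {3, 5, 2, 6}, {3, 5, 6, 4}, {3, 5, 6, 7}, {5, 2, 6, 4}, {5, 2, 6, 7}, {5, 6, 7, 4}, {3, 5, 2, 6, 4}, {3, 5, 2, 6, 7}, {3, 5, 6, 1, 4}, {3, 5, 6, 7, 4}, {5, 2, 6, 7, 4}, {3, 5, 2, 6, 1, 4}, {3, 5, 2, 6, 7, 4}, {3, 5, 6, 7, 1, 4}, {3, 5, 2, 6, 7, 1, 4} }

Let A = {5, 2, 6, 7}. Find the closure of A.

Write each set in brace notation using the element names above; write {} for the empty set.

closure: X∖int(X∖A) = X∖{} = {3, 5, 2, 6, 7, 1, 4}

{3, 5, 2, 6, 7, 1, 4}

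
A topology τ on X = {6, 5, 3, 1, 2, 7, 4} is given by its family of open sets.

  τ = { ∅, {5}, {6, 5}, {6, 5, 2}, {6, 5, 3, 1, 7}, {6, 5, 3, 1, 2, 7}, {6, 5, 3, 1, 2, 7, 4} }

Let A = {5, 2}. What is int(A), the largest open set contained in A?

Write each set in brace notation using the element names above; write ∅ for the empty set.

{5}

U open, U⊆A: ∅, {5}. int(A) = ⋃ = {5}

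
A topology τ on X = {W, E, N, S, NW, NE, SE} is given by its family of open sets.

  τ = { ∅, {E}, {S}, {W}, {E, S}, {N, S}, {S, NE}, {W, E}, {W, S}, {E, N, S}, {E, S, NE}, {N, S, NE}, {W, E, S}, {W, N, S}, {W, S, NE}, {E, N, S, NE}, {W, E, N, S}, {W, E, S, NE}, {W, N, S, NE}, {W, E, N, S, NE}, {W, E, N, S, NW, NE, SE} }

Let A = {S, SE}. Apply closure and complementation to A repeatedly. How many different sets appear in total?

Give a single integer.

closure: X∖int(X∖A) = X∖{W, E} = {N, S, NW, NE, SE}
Let k=closure and c=complement:
  1. A     = {S, SE}
  2. kA    = {N, S, NW, NE, SE}
  3. cA    = {W, E, N, NW, NE}
  4. ckA   = {W, E}
  5. kcA   = {W, E, N, NW, NE, SE}
  6. kckA  = {W, E, NW, SE}
  7. ckcA  = {S}
  8. ckckA = {N, S, NE}
— saturated at 8

8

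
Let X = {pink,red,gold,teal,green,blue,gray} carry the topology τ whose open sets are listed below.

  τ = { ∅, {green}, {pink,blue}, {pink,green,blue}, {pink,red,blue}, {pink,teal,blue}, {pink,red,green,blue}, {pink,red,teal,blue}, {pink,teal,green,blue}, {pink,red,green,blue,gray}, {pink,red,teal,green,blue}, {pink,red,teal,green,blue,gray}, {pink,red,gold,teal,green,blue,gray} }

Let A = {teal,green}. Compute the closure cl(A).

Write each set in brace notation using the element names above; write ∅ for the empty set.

X∖A={pink,red,gold,blue,gray}, int(X∖A)={pink,red,blue}, hence cl(A)={gold,teal,green,gray}

{gold,teal,green,gray}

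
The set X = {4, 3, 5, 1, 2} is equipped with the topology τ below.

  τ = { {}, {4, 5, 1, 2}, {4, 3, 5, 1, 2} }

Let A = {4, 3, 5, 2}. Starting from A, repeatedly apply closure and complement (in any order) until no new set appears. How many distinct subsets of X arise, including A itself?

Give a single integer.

X∖A={1}, int(X∖A)={}, hence cl(A)={4, 3, 5, 1, 2}
Orbit (k=closure, c=complement):
  1. A     = {4, 3, 5, 2}
  2. kA    = {4, 3, 5, 1, 2}
  3. cA    = {1}
  4. ckA   = {}
(closed under both — stop)

4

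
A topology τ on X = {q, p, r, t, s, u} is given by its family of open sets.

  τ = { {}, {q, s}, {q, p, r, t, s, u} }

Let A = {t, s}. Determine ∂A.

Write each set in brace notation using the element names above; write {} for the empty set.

opens ⊆ A: {}; union → int = {}
complement {q, p, r, u}; its interior {}; cl(A) = X∖{} = {q, p, r, t, s, u}
boundary = {q, p, r, t, s, u} ∖ {} = {q, p, r, t, s, u}

{q, p, r, t, s, u}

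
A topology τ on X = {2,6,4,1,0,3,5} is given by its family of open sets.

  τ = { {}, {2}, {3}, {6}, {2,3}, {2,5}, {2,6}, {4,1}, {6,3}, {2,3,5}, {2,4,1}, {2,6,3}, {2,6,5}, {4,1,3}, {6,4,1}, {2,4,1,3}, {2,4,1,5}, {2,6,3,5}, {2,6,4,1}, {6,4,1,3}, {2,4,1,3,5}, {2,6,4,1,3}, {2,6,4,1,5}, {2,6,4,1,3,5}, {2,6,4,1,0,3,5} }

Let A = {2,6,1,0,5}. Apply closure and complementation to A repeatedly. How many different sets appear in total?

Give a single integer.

closure: X∖int(X∖A) = X∖{3} = {2,6,4,1,0,5}
Let k=closure and c=complement:
  1. A     = {2,6,1,0,5}
  2. kA    = {2,6,4,1,0,5}
  3. cA    = {4,3}
  4. ckA   = {3}
  5. kcA   = {4,1,0,3}
  6. kckA  = {0,3}
  7. ckcA  = {2,6,5}
  8. ckckA = {2,6,4,1,5}
  9. kckcA = {2,6,0,5}
  10. ckckcA = {4,1,3}
— saturated at 10

10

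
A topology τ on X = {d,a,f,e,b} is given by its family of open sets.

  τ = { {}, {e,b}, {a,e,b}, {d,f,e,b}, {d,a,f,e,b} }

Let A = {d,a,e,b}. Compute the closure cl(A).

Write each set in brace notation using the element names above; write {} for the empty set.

closure: X∖int(X∖A) = X∖{} = {d,a,f,e,b}

{d,a,f,e,b}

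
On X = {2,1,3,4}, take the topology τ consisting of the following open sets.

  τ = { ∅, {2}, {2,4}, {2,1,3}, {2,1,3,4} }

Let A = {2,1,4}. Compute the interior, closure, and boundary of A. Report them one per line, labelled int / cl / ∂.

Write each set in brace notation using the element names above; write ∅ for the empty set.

interior: largest open inside A is {2,4} (from ∅, {2}, {2,4})
cl via duality: int({3}) = ∅, so X∖∅ = {2,1,3,4}
cl∖int = {1,3}

int(A) = {2,4}
cl(A)  = {2,1,3,4}
∂A     = {1,3}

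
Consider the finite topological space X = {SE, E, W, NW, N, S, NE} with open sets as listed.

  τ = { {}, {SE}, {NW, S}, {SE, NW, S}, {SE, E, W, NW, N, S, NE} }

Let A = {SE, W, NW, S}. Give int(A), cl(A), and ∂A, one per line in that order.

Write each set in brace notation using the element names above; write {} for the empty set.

int(A) = {SE, NW, S}
cl(A)  = {SE, E, W, NW, N, S, NE}
∂A     = {E, W, N, NE}

U open, U⊆A: {}, {SE}, {NW, S}, {SE, NW, S}. int(A) = ⋃ = {SE, NW, S}
X∖A={E, N, NE}, int(X∖A)={}, hence cl(A)={SE, E, W, NW, N, S, NE}
∂A: remove int from cl → {E, W, N, NE}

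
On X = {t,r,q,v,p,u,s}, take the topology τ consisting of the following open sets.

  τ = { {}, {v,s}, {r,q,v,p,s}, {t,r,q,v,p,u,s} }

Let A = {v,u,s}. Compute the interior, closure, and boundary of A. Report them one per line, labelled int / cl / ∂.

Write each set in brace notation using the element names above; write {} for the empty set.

int(A) = {v,s}
cl(A)  = {t,r,q,v,p,u,s}
∂A     = {t,r,q,p,u}

opens ⊆ A: {}, {v,s}; union → int = {v,s}
complement {t,r,q,p}; its interior {}; cl(A) = X∖{} = {t,r,q,v,p,u,s}
boundary = {t,r,q,v,p,u,s} ∖ {v,s} = {t,r,q,p,u}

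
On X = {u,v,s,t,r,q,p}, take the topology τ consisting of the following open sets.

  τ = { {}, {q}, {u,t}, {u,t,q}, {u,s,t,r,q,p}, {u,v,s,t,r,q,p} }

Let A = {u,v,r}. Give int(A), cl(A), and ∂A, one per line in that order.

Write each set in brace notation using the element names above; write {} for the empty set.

U open, U⊆A: {}. int(A) = ⋃ = {}
X∖A={s,t,q,p}, int(X∖A)={q}, hence cl(A)={u,v,s,t,r,p}
∂A: remove int from cl → {u,v,s,t,r,p}

int(A) = {}
cl(A)  = {u,v,s,t,r,p}
∂A     = {u,v,s,t,r,p}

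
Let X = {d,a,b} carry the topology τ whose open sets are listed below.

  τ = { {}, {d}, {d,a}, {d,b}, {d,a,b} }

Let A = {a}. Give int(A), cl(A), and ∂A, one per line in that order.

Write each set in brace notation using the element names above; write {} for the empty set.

interior: largest open inside A is {} (from {})
cl via duality: int({d,b}) = {d,b}, so X∖{d,b} = {a}
cl∖int = {a}

int(A) = {}
cl(A)  = {a}
∂A     = {a}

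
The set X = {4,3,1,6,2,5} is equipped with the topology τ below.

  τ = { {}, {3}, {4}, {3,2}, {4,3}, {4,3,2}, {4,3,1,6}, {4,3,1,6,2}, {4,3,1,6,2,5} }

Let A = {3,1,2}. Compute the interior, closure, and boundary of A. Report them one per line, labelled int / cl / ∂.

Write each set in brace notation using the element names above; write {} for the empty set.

int(A) = {3,2}
cl(A)  = {3,1,6,2,5}
∂A     = {1,6,5}

U open, U⊆A: {}, {3}, {3,2}. int(A) = ⋃ = {3,2}
X∖A={4,6,5}, int(X∖A)={4}, hence cl(A)={3,1,6,2,5}
∂A: remove int from cl → {1,6,5}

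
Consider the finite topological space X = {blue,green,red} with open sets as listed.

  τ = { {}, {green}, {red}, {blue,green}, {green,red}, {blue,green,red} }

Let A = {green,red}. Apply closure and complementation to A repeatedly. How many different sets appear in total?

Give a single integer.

4

complement {blue}; its interior {}; cl(A) = X∖{} = {blue,green,red}
With k = closure, c = complement:
  1. A     = {green,red}
  2. kA    = {blue,green,red}
  3. cA    = {blue}
  4. ckA   = {}
k, c of each give nothing new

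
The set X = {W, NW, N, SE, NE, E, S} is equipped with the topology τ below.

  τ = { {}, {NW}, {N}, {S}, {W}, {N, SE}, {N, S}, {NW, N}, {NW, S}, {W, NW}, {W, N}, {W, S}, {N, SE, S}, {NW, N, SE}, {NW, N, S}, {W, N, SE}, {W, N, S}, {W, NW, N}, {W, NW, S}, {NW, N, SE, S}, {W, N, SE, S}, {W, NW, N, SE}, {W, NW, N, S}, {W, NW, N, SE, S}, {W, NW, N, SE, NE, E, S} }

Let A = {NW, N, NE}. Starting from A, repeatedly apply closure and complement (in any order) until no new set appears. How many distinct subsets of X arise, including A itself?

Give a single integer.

closure: X∖int(X∖A) = X∖{W, S} = {NW, N, SE, NE, E}
Let k=closure and c=complement:
  1. A     = {NW, N, NE}
  2. kA    = {NW, N, SE, NE, E}
  3. cA    = {W, SE, E, S}
  4. ckA   = {W, S}
  5. kcA   = {W, SE, NE, E, S}
  6. kckA  = {W, NE, E, S}
  7. ckcA  = {NW, N}
  8. ckckA = {NW, N, SE}
— saturated at 8

8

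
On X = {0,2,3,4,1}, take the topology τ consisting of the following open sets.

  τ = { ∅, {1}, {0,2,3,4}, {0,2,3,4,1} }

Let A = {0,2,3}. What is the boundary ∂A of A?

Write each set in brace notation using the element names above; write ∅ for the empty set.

open subsets of A: ∅; so int(A) = ∅
closure: X∖int(X∖A) = X∖{1} = {0,2,3,4}
∂A = {0,2,3,4} minus ∅ = {0,2,3,4}

{0,2,3,4}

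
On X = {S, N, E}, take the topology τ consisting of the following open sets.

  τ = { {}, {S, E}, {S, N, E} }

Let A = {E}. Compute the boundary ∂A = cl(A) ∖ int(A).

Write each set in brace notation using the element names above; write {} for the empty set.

interior: largest open inside A is {} (from {})
cl via duality: int({S, N}) = {}, so X∖{} = {S, N, E}
cl∖int = {S, N, E}

{S, N, E}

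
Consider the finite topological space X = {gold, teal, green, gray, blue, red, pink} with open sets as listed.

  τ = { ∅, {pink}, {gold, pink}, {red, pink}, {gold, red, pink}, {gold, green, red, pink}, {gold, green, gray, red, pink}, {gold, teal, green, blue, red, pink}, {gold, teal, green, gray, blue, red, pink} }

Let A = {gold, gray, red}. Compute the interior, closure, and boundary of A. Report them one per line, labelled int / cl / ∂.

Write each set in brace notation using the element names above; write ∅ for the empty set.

U open, U⊆A: ∅. int(A) = ⋃ = ∅
X∖A={teal, green, blue, pink}, int(X∖A)={pink}, hence cl(A)={gold, teal, green, gray, blue, red}
∂A: remove int from cl → {gold, teal, green, gray, blue, red}

int(A) = ∅
cl(A)  = {gold, teal, green, gray, blue, red}
∂A     = {gold, teal, green, gray, blue, red}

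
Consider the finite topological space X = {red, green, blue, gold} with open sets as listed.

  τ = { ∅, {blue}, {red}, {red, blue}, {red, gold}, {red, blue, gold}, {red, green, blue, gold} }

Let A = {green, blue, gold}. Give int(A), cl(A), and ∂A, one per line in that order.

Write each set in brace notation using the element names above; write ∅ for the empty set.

U open, U⊆A: ∅, {blue}. int(A) = ⋃ = {blue}
X∖A={red}, int(X∖A)={red}, hence cl(A)={green, blue, gold}
∂A: remove int from cl → {green, gold}

int(A) = {blue}
cl(A)  = {green, blue, gold}
∂A     = {green, gold}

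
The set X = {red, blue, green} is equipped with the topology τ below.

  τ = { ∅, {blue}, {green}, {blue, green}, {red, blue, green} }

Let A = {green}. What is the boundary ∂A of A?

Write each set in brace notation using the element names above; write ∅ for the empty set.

interior: largest open inside A is {green} (from ∅, {green})
cl via duality: int({red, blue}) = {blue}, so X∖{blue} = {red, green}
cl∖int = {red}

{red}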